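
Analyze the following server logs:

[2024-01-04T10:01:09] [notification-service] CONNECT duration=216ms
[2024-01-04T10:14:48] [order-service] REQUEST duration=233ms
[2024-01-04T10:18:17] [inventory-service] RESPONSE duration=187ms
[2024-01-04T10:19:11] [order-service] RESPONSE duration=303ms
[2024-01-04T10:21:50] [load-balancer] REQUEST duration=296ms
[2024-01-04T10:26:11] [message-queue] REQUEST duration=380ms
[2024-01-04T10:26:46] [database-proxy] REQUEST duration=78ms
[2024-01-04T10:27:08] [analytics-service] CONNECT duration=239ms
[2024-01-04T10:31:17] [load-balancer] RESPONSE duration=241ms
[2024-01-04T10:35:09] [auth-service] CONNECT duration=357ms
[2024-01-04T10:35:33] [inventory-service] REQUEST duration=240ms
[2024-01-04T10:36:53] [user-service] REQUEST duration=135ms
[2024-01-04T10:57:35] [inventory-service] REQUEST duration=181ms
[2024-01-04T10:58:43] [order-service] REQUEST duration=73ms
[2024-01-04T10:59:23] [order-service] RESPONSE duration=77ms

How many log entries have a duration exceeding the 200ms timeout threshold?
9

To count timeouts:

1. Threshold: 200ms
2. Extract duration from each log entry
3. Count entries where duration > 200
4. Timeout count: 9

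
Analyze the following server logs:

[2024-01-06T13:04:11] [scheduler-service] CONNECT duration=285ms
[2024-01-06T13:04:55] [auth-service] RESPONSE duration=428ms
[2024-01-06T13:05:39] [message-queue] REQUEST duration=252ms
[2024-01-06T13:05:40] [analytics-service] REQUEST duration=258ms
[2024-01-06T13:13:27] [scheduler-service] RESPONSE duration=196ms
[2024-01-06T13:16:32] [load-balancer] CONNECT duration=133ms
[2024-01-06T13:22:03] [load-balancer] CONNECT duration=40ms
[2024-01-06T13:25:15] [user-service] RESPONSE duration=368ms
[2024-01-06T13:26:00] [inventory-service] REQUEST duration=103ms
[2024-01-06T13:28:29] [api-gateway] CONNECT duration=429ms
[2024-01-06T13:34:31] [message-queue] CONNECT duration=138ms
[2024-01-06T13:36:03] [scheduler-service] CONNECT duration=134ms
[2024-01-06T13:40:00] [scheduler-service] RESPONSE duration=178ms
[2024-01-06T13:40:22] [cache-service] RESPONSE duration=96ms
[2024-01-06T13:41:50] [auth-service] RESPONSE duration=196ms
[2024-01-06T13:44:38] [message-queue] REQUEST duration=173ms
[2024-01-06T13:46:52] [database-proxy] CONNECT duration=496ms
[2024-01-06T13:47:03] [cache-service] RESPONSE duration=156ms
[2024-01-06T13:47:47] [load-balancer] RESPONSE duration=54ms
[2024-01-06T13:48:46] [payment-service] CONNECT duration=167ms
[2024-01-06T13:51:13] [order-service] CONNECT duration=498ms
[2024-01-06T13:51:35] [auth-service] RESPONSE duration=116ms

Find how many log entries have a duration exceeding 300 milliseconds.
5

To count timeouts:

1. Threshold: 300ms
2. Extract duration from each log entry
3. Count entries where duration > 300
4. Timeout count: 5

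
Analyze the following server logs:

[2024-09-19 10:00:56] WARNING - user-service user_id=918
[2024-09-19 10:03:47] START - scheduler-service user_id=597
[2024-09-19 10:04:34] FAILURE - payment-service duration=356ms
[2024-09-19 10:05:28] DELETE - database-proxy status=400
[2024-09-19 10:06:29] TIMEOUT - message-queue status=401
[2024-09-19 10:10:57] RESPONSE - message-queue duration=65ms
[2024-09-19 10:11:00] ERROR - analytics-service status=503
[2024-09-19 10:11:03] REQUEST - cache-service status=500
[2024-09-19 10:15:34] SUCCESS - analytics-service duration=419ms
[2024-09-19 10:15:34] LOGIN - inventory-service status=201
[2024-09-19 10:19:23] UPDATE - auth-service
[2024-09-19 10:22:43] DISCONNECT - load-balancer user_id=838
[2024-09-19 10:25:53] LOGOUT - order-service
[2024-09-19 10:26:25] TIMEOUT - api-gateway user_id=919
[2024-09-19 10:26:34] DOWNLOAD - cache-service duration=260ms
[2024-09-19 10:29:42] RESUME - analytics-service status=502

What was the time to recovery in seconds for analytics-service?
274

To calculate recovery time:

1. Find ERROR event for analytics-service: 2024-09-19 10:11:00
2. Find next SUCCESS event for analytics-service: 2024-09-19 10:15:34
3. Recovery time: 2024-09-19 10:15:34 - 2024-09-19 10:11:00 = 274 seconds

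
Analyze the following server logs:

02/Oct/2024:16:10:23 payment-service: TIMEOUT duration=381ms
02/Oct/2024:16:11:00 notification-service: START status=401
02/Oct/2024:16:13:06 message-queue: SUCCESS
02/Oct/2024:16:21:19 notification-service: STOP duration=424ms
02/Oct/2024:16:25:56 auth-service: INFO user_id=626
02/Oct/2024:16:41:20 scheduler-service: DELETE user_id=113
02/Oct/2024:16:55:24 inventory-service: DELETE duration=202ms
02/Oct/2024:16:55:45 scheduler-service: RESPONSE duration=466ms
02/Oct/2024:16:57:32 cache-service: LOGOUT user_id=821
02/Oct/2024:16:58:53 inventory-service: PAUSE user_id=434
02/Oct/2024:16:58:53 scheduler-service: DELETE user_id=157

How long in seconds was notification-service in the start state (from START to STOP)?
619

To calculate state duration:

1. Find START event for notification-service: 02/Oct/2024:16:11:00
2. Find STOP event for notification-service: 02/Oct/2024:16:21:19
3. Calculate duration: 02/Oct/2024:16:21:19 - 02/Oct/2024:16:11:00 = 619 seconds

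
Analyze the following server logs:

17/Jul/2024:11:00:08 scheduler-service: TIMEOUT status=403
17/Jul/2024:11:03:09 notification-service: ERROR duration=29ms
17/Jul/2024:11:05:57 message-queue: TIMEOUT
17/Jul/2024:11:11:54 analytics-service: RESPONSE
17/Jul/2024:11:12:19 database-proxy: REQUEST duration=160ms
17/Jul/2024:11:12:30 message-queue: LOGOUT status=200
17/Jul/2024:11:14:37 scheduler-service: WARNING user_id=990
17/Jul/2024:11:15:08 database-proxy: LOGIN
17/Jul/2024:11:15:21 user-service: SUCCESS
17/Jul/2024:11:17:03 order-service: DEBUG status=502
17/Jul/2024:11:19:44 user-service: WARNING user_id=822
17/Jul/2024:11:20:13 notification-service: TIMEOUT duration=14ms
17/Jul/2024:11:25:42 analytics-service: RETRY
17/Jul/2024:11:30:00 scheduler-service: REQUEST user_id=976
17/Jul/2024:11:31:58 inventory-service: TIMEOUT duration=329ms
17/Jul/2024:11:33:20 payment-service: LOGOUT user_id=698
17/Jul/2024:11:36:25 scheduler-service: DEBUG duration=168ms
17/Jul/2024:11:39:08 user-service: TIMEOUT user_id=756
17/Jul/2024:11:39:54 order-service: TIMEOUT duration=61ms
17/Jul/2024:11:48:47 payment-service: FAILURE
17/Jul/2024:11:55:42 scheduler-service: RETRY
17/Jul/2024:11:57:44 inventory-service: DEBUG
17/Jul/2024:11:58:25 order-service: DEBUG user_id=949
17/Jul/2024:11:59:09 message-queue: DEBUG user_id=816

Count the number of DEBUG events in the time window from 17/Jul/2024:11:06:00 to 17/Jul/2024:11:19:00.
1

To count events in the time window:

1. Window boundaries: 17/Jul/2024:11:06:00 to 17/Jul/2024:11:19:00
2. Filter for DEBUG events within this window
3. Count matching events: 1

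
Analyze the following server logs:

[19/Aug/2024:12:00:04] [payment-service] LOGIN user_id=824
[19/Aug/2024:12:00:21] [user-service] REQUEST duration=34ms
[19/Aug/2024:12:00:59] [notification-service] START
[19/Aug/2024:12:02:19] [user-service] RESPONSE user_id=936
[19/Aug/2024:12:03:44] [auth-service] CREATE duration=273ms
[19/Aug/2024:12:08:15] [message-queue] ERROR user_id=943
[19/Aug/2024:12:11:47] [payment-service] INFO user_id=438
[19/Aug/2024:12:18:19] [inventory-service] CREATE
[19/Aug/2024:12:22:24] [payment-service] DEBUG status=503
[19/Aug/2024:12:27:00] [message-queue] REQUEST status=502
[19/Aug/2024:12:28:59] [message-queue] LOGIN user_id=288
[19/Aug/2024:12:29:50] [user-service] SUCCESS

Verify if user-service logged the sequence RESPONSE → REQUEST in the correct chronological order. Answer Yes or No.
No

To verify sequence order:

1. Find all events in sequence RESPONSE → REQUEST for user-service
2. Extract their timestamps
3. Check if timestamps are in ascending order
4. Result: No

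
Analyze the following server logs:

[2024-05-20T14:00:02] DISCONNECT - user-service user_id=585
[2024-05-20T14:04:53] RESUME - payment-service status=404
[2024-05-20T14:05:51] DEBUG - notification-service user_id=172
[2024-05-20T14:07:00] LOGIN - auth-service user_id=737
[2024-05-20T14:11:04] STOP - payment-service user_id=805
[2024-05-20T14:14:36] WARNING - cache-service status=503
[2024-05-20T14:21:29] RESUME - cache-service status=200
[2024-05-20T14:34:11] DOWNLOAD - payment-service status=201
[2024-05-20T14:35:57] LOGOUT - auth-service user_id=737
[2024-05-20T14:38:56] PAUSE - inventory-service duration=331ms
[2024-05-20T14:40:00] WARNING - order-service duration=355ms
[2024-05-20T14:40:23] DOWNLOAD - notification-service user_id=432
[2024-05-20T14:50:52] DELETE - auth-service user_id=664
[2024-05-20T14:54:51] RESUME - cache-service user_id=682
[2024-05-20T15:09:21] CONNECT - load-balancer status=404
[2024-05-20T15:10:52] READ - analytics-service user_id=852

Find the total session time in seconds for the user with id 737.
1737

To calculate session duration:

1. Find LOGIN event for user_id=737: 2024-05-20T14:07:00
2. Find LOGOUT event for user_id=737: 2024-05-20T14:35:57
3. Session duration: 2024-05-20T14:35:57 - 2024-05-20T14:07:00 = 1737 seconds (28 minutes)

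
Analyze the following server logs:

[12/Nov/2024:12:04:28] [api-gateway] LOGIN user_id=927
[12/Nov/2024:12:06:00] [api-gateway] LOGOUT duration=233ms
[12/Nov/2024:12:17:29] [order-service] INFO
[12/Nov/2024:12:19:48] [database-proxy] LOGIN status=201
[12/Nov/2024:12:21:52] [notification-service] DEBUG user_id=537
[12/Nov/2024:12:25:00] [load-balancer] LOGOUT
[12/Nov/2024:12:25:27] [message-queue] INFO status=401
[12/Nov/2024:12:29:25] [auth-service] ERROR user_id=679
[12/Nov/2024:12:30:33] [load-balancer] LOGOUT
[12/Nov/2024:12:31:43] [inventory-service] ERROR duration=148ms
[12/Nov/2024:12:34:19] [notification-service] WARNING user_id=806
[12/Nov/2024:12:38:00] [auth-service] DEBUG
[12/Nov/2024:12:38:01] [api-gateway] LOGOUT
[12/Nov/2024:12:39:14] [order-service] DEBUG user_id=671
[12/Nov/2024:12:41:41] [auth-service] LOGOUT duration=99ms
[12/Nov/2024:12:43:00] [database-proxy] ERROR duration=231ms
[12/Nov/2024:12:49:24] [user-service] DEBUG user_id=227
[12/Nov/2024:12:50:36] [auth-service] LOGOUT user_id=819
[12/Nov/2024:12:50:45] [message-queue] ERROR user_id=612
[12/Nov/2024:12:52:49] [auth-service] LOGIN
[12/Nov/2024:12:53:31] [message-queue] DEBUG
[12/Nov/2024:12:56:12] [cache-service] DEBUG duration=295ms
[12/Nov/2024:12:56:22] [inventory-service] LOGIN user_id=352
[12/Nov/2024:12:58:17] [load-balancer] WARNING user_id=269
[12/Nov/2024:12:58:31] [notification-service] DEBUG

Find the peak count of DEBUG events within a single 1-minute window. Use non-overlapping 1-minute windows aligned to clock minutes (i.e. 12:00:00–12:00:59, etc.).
1

To find the burst window:

1. Divide the log period into non-overlapping 1-minute windows starting at 12:00
2. Count DEBUG events in each window
3. Find the window with maximum count
4. Maximum events in a window: 1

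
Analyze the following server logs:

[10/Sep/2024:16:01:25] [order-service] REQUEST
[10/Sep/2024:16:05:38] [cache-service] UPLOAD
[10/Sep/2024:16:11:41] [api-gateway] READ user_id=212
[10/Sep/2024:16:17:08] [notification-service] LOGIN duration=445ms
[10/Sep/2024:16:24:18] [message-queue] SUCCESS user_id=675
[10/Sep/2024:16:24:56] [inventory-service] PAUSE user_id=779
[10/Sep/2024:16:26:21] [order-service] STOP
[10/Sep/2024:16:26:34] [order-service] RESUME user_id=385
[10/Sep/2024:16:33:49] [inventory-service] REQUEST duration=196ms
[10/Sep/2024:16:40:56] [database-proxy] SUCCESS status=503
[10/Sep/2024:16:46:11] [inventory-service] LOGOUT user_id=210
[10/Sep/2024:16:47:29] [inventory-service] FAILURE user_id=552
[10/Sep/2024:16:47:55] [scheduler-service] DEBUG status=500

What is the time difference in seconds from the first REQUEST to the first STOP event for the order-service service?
1496

To find the time between events:

1. Locate the first REQUEST event for order-service: 10/Sep/2024:16:01:25
2. Locate the first STOP event for order-service: 10/Sep/2024:16:26:21
3. Calculate the difference: 10/Sep/2024:16:26:21 - 10/Sep/2024:16:01:25 = 1496 seconds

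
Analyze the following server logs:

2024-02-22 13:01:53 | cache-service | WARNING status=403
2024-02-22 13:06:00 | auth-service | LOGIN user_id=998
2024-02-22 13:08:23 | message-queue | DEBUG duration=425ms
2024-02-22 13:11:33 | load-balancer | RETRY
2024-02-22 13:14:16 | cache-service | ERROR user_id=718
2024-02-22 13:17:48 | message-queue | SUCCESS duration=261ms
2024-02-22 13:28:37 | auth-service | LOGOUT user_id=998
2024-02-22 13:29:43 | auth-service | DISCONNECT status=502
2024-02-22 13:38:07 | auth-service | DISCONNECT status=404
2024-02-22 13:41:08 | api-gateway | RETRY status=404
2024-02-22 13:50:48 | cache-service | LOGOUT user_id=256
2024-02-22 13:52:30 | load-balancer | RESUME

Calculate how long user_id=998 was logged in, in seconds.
1357

To calculate session duration:

1. Find LOGIN event for user_id=998: 2024-02-22 13:06:00
2. Find LOGOUT event for user_id=998: 2024-02-22 13:28:37
3. Session duration: 2024-02-22 13:28:37 - 2024-02-22 13:06:00 = 1357 seconds (22 minutes)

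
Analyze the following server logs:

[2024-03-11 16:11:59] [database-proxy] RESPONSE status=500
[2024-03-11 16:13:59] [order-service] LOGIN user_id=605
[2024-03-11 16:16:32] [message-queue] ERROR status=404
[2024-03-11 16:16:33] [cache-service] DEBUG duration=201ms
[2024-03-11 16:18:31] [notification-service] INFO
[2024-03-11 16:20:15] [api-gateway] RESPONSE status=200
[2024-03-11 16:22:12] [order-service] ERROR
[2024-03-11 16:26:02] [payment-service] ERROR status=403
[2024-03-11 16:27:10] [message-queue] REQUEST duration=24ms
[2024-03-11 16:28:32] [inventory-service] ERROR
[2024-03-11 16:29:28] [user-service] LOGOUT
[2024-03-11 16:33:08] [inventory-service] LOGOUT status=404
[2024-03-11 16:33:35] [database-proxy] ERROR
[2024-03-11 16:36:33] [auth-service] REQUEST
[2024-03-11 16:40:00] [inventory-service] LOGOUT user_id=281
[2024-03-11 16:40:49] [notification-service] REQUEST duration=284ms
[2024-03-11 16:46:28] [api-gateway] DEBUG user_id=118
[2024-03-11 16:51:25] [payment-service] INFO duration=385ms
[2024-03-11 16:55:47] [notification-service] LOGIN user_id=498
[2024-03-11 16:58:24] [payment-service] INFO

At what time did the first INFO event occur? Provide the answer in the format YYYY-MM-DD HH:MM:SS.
2024-03-11 16:18:31

To find the first event:

1. Filter for all INFO events
2. Sort by timestamp
3. Select the first one
4. Timestamp: 2024-03-11 16:18:31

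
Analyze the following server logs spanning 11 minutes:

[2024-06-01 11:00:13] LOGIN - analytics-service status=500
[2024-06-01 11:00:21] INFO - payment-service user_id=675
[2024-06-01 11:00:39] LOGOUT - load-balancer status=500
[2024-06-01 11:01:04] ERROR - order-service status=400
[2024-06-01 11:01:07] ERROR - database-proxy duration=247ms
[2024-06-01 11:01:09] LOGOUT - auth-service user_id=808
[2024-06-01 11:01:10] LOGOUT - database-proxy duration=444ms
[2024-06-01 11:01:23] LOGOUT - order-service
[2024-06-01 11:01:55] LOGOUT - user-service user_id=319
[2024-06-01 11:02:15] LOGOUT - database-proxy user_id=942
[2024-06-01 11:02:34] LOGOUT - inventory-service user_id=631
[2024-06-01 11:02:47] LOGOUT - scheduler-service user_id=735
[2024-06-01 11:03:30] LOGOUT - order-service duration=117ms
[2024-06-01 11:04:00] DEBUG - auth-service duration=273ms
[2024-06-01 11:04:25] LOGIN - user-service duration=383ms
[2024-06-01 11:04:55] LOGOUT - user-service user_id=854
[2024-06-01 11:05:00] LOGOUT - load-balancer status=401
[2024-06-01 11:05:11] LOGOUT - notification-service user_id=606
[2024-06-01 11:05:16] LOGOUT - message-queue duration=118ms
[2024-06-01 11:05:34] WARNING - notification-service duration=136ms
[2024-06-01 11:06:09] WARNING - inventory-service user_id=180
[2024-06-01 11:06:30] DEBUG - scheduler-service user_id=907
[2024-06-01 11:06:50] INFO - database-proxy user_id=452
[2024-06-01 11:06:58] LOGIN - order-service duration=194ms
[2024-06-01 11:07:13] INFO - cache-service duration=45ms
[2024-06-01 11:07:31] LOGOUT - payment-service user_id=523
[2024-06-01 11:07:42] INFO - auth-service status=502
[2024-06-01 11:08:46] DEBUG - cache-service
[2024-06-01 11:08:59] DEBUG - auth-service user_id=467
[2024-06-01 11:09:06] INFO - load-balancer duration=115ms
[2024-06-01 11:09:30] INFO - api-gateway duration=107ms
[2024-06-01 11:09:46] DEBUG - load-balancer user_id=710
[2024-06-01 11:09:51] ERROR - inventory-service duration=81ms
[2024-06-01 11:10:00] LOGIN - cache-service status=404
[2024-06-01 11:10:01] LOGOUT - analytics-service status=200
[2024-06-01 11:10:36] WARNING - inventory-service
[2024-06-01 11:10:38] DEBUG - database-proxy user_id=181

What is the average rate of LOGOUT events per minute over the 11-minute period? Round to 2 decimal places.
1.36

To calculate the rate:

1. Count total LOGOUT events: 15
2. Total time period: 11 minutes
3. Rate = 15 / 11 = 1.36 events per minute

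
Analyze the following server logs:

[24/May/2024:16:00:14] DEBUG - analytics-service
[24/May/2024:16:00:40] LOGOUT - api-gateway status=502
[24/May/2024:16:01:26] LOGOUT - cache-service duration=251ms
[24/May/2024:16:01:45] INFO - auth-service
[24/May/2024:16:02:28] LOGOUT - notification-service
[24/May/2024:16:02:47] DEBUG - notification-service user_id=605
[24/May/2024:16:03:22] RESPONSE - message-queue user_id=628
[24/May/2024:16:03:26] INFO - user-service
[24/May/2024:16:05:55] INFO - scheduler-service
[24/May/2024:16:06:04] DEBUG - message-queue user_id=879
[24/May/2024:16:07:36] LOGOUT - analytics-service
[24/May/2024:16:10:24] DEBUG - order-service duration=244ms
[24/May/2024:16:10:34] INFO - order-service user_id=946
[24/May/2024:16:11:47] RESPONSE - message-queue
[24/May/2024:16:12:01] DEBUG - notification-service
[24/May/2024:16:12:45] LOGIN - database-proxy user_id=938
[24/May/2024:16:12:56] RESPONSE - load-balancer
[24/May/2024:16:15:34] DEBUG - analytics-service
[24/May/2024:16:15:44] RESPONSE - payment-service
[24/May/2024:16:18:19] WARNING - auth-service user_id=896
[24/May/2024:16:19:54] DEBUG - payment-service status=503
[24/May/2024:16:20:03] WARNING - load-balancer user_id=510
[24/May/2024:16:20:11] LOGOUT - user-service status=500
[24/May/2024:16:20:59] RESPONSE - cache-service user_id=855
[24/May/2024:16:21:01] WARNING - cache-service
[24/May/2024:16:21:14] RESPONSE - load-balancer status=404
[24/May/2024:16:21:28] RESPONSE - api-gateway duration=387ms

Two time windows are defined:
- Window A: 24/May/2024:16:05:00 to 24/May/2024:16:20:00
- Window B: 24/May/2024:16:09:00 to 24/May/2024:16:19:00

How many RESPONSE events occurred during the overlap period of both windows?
3

To find overlap events:

1. Window A: 24/May/2024:16:05:00 to 24/May/2024:16:20:00
2. Window B: 24/May/2024:16:09:00 to 24/May/2024:16:19:00
3. Overlap period: 24/May/2024:16:09:00 to 24/May/2024:16:19:00
4. Count RESPONSE events in overlap: 3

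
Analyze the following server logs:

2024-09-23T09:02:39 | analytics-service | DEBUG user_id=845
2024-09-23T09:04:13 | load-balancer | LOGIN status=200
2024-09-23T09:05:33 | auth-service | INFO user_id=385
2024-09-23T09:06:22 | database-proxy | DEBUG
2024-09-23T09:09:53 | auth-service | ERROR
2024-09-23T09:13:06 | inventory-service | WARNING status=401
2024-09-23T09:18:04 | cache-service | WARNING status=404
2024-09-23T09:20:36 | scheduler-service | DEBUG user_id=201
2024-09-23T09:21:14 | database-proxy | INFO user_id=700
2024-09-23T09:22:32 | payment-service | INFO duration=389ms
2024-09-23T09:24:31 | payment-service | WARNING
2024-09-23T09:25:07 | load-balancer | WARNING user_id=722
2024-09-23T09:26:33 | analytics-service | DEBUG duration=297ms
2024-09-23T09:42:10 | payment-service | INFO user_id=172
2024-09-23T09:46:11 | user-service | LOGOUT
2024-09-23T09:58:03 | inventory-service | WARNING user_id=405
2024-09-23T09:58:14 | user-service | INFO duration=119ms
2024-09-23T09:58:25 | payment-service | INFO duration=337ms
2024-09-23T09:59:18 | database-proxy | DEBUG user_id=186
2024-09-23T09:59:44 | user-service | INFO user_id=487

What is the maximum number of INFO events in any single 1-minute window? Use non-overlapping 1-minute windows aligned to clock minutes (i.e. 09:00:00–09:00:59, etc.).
2

To find the burst window:

1. Divide the log period into non-overlapping 1-minute windows starting at 09:00
2. Count INFO events in each window
3. Find the window with maximum count
4. Maximum events in a window: 2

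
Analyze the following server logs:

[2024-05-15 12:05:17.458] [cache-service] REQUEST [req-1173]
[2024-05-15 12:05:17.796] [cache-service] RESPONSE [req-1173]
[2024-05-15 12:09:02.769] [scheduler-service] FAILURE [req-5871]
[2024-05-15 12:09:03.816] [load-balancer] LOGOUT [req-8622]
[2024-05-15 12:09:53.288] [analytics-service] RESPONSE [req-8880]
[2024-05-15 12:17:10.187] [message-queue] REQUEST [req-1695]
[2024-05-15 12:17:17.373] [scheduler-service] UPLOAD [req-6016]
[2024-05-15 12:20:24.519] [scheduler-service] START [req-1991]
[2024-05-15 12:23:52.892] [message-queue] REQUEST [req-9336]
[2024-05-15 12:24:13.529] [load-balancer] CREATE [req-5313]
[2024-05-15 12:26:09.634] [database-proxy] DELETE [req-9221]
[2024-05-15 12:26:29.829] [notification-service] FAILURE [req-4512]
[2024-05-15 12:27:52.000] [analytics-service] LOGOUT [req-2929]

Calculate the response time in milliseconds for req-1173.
338

To calculate latency:

1. Find REQUEST with id req-1173: 2024-05-15 12:05:17.458
2. Find RESPONSE with id req-1173: 2024-05-15 12:05:17.796
3. Latency: 2024-05-15 12:05:17.796 - 2024-05-15 12:05:17.458 = 338ms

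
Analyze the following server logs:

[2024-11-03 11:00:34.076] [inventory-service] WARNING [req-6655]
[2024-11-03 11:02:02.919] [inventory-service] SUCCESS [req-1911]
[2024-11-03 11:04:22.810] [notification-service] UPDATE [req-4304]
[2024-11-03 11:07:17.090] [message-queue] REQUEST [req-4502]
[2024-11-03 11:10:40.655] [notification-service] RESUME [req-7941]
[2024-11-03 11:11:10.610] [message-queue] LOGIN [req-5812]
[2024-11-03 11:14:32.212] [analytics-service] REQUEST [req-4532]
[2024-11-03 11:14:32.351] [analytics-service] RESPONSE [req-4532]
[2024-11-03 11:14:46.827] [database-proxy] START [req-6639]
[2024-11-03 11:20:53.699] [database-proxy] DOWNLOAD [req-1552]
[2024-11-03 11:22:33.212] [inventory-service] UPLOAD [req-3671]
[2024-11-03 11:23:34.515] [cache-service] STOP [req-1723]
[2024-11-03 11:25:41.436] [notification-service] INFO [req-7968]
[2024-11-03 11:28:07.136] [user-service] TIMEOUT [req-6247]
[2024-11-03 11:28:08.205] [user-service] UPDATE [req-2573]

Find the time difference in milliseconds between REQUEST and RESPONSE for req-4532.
139

To calculate latency:

1. Find REQUEST with id req-4532: 2024-11-03 11:14:32.212
2. Find RESPONSE with id req-4532: 2024-11-03 11:14:32.351
3. Latency: 2024-11-03 11:14:32.351 - 2024-11-03 11:14:32.212 = 139ms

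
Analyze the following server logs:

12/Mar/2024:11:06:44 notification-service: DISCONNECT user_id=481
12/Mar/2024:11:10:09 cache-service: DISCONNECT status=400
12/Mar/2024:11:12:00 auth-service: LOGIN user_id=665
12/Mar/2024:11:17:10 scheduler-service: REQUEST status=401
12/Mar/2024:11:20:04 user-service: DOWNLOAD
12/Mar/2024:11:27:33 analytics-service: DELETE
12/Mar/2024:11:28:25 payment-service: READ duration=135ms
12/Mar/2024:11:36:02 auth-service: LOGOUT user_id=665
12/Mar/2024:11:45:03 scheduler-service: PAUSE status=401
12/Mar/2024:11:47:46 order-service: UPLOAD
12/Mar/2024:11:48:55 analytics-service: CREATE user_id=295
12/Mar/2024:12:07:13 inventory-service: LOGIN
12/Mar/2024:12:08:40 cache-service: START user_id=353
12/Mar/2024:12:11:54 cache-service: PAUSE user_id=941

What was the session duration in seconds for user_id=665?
1442

To calculate session duration:

1. Find LOGIN event for user_id=665: 12/Mar/2024:11:12:00
2. Find LOGOUT event for user_id=665: 12/Mar/2024:11:36:02
3. Session duration: 12/Mar/2024:11:36:02 - 12/Mar/2024:11:12:00 = 1442 seconds (24 minutes)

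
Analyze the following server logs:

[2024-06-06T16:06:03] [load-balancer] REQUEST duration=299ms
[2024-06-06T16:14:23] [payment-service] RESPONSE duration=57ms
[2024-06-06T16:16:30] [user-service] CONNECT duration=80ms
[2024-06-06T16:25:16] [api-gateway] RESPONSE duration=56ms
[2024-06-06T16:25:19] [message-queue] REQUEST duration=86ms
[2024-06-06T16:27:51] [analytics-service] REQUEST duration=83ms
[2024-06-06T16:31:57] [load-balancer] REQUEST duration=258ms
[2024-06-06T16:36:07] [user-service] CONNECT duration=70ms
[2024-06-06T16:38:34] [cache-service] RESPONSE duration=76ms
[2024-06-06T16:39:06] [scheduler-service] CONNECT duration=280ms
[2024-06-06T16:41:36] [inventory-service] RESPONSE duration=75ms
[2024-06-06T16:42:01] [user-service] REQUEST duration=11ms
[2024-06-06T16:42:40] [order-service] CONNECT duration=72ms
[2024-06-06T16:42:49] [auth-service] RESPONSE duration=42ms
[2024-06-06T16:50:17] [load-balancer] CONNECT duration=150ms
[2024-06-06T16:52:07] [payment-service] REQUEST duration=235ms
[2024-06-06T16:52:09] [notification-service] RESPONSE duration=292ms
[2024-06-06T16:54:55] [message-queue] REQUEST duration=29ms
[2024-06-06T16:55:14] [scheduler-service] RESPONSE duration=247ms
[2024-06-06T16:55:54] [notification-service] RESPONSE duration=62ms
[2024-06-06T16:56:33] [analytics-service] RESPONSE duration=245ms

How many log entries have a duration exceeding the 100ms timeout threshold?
8

To count timeouts:

1. Threshold: 100ms
2. Extract duration from each log entry
3. Count entries where duration > 100
4. Timeout count: 8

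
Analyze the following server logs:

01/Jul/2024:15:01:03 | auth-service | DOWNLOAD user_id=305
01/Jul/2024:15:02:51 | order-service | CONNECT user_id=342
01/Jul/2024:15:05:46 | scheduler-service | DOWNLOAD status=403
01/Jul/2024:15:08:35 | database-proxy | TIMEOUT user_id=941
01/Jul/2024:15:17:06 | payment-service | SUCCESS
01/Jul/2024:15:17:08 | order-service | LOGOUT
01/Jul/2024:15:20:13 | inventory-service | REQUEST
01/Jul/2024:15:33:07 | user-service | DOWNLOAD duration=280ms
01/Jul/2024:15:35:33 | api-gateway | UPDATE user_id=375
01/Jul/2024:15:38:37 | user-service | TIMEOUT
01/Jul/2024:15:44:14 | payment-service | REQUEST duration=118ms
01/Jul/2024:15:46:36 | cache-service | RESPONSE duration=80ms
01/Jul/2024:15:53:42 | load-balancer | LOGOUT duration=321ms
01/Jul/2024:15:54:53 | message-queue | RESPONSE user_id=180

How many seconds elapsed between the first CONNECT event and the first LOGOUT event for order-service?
857

To find the time between events:

1. Locate the first CONNECT event for order-service: 01/Jul/2024:15:02:51
2. Locate the first LOGOUT event for order-service: 01/Jul/2024:15:17:08
3. Calculate the difference: 01/Jul/2024:15:17:08 - 01/Jul/2024:15:02:51 = 857 seconds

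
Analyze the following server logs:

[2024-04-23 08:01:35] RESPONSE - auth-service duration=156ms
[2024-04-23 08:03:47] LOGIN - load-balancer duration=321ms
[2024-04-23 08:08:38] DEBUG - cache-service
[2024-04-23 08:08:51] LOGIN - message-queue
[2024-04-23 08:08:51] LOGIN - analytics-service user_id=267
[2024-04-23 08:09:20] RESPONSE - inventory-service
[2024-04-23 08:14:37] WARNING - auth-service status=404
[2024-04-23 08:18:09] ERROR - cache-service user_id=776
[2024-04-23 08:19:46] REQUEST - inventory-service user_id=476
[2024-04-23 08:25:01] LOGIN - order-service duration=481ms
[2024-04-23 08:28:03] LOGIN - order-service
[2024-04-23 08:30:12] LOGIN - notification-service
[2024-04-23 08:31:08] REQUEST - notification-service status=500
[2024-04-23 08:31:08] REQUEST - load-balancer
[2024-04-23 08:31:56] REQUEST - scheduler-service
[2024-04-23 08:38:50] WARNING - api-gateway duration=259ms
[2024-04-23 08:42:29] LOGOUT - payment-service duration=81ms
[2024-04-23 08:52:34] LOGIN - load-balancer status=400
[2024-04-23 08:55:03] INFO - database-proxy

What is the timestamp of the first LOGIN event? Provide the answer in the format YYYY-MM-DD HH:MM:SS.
2024-04-23 08:03:47

To find the first event:

1. Filter for all LOGIN events
2. Sort by timestamp
3. Select the first one
4. Timestamp: 2024-04-23 08:03:47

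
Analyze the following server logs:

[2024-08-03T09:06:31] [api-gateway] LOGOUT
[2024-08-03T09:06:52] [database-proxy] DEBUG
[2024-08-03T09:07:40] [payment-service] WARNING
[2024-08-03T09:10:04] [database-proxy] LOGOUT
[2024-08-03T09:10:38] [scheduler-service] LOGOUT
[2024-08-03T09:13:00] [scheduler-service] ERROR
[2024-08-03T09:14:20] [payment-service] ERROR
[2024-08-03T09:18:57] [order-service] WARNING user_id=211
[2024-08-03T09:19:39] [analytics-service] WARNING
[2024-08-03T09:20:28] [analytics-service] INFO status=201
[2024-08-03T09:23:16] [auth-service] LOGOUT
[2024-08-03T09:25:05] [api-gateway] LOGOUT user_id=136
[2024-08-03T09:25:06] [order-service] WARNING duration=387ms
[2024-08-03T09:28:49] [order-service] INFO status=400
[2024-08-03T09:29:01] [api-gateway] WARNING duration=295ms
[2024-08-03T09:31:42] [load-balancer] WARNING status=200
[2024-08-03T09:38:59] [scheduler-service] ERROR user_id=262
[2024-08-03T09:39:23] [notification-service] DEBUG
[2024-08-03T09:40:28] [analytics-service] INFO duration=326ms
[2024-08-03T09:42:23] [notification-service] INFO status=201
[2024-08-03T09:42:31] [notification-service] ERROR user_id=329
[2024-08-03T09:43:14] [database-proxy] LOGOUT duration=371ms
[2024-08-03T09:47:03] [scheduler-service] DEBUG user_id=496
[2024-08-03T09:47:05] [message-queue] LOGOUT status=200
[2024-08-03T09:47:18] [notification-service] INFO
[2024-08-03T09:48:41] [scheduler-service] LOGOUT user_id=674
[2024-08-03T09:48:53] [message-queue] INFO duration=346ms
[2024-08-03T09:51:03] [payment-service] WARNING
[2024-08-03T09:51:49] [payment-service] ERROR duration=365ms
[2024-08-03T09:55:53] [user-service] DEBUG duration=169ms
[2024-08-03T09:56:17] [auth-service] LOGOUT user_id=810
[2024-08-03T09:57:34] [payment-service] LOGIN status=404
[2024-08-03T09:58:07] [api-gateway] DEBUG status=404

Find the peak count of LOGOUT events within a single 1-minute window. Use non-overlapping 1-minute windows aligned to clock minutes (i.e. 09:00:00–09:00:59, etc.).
2

To find the burst window:

1. Divide the log period into non-overlapping 1-minute windows starting at 09:00
2. Count LOGOUT events in each window
3. Find the window with maximum count
4. Maximum events in a window: 2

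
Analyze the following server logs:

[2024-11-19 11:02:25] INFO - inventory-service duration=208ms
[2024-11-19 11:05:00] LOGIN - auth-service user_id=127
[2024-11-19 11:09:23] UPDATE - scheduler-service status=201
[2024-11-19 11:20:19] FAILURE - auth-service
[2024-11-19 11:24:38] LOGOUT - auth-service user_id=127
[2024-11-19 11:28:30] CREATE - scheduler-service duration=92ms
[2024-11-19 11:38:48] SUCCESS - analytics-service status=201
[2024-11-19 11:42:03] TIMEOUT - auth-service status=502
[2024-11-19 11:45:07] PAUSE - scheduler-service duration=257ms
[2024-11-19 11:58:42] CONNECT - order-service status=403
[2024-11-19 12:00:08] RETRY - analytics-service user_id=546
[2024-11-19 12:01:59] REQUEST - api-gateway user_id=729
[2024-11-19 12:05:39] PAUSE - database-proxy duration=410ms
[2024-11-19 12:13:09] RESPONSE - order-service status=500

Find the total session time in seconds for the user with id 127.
1178

To calculate session duration:

1. Find LOGIN event for user_id=127: 2024-11-19 11:05:00
2. Find LOGOUT event for user_id=127: 2024-11-19 11:24:38
3. Session duration: 2024-11-19 11:24:38 - 2024-11-19 11:05:00 = 1178 seconds (19 minutes)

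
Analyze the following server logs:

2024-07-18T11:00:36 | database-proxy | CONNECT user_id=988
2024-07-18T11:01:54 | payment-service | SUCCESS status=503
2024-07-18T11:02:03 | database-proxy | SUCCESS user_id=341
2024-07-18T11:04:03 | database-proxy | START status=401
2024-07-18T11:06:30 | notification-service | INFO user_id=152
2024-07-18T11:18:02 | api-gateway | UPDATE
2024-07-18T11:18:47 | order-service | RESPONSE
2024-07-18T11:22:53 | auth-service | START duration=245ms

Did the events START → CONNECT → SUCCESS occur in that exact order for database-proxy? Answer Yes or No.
No

To verify sequence order:

1. Find all events in sequence START → CONNECT → SUCCESS for database-proxy
2. Extract their timestamps
3. Check if timestamps are in ascending order
4. Result: No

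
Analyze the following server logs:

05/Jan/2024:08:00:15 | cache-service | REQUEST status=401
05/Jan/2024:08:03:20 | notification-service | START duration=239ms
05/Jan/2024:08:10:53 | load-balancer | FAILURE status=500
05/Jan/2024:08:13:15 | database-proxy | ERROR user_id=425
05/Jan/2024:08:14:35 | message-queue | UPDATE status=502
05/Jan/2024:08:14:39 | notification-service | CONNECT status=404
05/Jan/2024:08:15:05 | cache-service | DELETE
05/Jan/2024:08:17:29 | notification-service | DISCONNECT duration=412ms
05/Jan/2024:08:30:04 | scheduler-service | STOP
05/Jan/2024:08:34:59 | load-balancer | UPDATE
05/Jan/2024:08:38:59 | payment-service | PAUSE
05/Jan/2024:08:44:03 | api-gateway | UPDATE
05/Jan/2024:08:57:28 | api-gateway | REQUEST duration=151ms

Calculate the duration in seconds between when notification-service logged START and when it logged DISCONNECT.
849

To find the time between events:

1. Locate the first START event for notification-service: 05/Jan/2024:08:03:20
2. Locate the first DISCONNECT event for notification-service: 05/Jan/2024:08:17:29
3. Calculate the difference: 05/Jan/2024:08:17:29 - 05/Jan/2024:08:03:20 = 849 seconds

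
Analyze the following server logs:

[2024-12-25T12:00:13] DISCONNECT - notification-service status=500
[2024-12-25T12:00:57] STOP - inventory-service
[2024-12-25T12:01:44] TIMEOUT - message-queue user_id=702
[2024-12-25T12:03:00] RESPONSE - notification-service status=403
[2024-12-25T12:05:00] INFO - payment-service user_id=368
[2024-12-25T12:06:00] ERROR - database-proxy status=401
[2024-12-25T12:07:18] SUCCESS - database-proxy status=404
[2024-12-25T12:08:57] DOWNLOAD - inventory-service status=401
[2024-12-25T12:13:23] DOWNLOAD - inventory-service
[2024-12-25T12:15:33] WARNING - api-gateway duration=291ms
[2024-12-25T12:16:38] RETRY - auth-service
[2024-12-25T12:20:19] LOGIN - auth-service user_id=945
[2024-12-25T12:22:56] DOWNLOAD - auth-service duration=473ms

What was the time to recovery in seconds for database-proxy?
78

To calculate recovery time:

1. Find ERROR event for database-proxy: 2024-12-25T12:06:00
2. Find next SUCCESS event for database-proxy: 2024-12-25T12:07:18
3. Recovery time: 2024-12-25T12:07:18 - 2024-12-25T12:06:00 = 78 seconds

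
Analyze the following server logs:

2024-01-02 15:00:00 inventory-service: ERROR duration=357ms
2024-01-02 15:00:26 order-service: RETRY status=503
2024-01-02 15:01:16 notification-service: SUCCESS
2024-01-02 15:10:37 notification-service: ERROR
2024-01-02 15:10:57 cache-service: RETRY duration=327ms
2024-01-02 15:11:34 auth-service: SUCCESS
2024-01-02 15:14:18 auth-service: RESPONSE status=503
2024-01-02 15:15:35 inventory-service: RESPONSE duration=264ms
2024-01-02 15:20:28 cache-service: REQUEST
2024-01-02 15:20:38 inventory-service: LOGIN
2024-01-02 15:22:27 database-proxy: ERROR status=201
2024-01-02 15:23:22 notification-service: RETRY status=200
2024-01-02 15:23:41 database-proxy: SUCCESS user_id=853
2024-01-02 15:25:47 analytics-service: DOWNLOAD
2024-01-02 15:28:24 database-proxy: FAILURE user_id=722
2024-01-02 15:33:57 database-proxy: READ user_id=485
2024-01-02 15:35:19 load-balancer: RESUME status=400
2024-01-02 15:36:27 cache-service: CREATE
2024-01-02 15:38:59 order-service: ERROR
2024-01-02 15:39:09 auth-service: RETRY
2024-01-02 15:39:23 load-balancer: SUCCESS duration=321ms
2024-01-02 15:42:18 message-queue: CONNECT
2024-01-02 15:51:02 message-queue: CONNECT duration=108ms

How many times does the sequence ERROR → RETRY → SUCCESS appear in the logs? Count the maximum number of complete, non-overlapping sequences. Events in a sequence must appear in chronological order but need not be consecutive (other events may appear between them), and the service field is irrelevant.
4

To count sequences:

1. Look for pattern: ERROR → RETRY → SUCCESS
2. Greedily scan the log in chronological order, matching each sequence element in turn (ignoring service)
3. Each time the full pattern completes, increment the count and restart matching from the next event
4. Complete non-overlapping sequences found: 4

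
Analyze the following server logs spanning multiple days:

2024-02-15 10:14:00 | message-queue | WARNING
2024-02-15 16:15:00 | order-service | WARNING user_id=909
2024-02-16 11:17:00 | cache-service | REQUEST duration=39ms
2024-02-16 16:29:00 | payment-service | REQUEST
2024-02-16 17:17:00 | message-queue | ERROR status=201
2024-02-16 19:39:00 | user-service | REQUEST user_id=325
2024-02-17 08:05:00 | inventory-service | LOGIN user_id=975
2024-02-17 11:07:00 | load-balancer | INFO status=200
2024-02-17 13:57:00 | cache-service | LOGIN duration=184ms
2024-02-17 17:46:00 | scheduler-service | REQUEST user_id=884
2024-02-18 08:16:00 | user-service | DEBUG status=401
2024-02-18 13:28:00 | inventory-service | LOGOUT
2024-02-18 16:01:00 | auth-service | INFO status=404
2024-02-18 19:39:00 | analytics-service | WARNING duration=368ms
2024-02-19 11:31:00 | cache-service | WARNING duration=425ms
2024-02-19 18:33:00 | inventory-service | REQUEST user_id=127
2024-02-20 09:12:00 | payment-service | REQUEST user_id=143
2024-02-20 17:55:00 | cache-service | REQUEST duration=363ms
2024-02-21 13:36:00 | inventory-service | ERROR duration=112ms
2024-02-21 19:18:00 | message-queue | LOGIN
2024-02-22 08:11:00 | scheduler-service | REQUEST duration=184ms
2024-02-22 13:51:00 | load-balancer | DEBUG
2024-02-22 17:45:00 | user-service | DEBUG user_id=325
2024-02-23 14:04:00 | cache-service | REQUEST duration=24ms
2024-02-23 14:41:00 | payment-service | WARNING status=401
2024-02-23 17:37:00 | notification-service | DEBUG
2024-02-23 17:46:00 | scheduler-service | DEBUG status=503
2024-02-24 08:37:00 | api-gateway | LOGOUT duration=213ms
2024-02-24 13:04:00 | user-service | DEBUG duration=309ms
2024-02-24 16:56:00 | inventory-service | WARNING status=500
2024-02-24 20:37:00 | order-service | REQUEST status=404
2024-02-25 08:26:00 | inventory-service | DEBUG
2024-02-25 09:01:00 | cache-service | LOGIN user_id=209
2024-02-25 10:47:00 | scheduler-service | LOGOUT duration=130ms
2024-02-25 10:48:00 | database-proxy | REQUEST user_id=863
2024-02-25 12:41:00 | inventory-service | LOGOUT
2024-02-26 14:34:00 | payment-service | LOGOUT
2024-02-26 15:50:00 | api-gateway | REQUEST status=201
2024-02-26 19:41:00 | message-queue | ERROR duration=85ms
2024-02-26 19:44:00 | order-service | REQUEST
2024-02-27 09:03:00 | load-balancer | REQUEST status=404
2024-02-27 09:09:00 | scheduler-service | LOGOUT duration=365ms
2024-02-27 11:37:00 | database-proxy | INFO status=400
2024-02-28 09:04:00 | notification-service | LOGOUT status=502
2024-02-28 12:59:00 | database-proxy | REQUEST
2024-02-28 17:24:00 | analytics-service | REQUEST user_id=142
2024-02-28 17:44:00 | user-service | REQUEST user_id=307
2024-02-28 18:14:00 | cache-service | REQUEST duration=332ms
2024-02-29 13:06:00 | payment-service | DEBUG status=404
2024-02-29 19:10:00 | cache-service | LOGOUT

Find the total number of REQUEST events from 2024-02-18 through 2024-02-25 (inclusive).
7

To filter by date range:

1. Date range: 2024-02-18 through 2024-02-25, both dates inclusive
2. Filter for REQUEST events whose date falls in this range
3. Count matching events: 7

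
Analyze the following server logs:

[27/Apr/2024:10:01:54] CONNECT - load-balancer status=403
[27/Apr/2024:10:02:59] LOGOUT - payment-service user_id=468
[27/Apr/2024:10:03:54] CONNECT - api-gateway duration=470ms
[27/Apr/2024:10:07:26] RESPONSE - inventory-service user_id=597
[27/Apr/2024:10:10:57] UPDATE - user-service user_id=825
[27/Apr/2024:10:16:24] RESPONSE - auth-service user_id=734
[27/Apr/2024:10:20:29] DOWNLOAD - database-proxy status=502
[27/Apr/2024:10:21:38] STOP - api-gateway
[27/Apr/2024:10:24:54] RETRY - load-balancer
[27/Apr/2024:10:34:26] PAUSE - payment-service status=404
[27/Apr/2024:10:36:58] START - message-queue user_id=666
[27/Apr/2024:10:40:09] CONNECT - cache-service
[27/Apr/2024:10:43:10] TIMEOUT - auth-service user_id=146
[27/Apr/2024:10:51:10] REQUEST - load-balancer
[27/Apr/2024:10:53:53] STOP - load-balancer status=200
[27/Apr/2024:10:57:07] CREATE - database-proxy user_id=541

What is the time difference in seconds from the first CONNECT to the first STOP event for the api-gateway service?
1064

To find the time between events:

1. Locate the first CONNECT event for api-gateway: 27/Apr/2024:10:03:54
2. Locate the first STOP event for api-gateway: 27/Apr/2024:10:21:38
3. Calculate the difference: 27/Apr/2024:10:21:38 - 27/Apr/2024:10:03:54 = 1064 seconds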